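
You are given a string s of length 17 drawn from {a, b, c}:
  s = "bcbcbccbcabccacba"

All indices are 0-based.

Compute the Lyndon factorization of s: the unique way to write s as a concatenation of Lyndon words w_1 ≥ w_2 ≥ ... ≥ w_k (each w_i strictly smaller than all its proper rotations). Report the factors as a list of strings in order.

["bcbcbcc", "bc", "abccacb", "a"]

emit factor 1: 'bcbcbcc' (i=0, period=7)
emit factor 2: 'bc' (i=7, period=2)
emit factor 3: 'abccacb' (i=9, period=7)
emit factor 4: 'a' (i=16, period=1)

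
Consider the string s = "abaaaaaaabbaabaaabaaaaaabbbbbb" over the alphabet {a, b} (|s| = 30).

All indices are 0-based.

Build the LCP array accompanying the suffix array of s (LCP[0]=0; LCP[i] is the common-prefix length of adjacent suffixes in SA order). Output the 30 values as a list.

[0, 6, 8, 5, 7, 4, 6, 3, 4, 5, 2, 6, 3, 4, 1, 8, 5, 2, 3, 0, 1, 7, 4, 3, 1, 2, 2, 3, 4, 5]

rank | idx | suffix
   0 |   2 | aaaaaaabbaabaaabaaaaaabbbbbb
   1 |   3 | aaaaaabbaabaaabaaaaaabbbbbb
   2 |  18 | aaaaaabbbbbb
   3 |   4 | aaaaabbaabaaabaaaaaabbbbbb
   4 |  19 | aaaaabbbbbb
   5 |   5 | aaaabbaabaaabaaaaaabbbbbb
   6 |  20 | aaaabbbbbb
   7 |  14 | aaabaaaaaabbbbbb
   8 |   6 | aaabbaabaaabaaaaaabbbbbb
   9 |  21 | aaabbbbbb
  10 |  15 | aabaaaaaabbbbbb
  11 |  11 | aabaaabaaaaaabbbbbb
  12 |   7 | aabbaabaaabaaaaaabbbbbb
  13 |  22 | aabbbbbb
  14 |   0 | abaaaaaaabbaabaaabaaaaaabbbbbb
  15 |  16 | abaaaaaabbbbbb
  16 |  12 | abaaabaaaaaabbbbbb
  17 |   8 | abbaabaaabaaaaaabbbbbb
  18 |  23 | abbbbbb
  19 |  29 | b
  20 |   1 | baaaaaaabbaabaaabaaaaaabbbbbb
  21 |  17 | baaaaaabbbbbb
  22 |  13 | baaabaaaaaabbbbbb
  23 |  10 | baabaaabaaaaaabbbbbb
  24 |  28 | bb
  25 |   9 | bbaabaaabaaaaaabbbbbb
  26 |  27 | bbb
  27 |  26 | bbbb
  28 |  25 | bbbbb
  29 |  24 | bbbbbb

SA = [2, 3, 18, 4, 19, 5, 20, 14, 6, 21, 15, 11, 7, 22, 0, 16, 12, 8, 23, 29, 1, 17, 13, 10, 28, 9, 27, 26, 25, 24]
[i] adj suffixes → lcp
  [1] 2/3 → 6 ('aaaaaa')
  [2] 3/18 → 8 ('aaaaaabb')
  [3] 18/4 → 5 ('aaaaa')
  [4] 4/19 → 7 ('aaaaabb')
  [5] 19/5 → 4 ('aaaa')
  [6] 5/20 → 6 ('aaaabb')
  [7] 20/14 → 3 ('aaa')
  [8] 14/6 → 4 ('aaab')
  [9] 6/21 → 5 ('aaabb')
  [10] 21/15 → 2 ('aa')
  [11] 15/11 → 6 ('aabaaa')
  [12] 11/7 → 3 ('aab')
  [13] 7/22 → 4 ('aabb')
  [14] 22/0 → 1 ('a')
  [15] 0/16 → 8 ('abaaaaaa')
  [16] 16/12 → 5 ('abaaa')
  [17] 12/8 → 2 ('ab')
  [18] 8/23 → 3 ('abb')
  [19] 23/29 → 0 ('')
  [20] 29/1 → 1 ('b')
  [21] 1/17 → 7 ('baaaaaa')
  [22] 17/13 → 4 ('baaa')
  [23] 13/10 → 3 ('baa')
  [24] 10/28 → 1 ('b')
  [25] 28/9 → 2 ('bb')
  [26] 9/27 → 2 ('bb')
  [27] 27/26 → 3 ('bbb')
  [28] 26/25 → 4 ('bbbb')
  [29] 25/24 → 5 ('bbbbb')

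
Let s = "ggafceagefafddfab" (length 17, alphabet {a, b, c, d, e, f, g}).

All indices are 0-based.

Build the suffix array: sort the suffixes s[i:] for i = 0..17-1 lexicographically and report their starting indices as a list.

rank | idx | suffix
   0 |  15 | ab
   1 |   2 | afceagefafddfab
   2 |  10 | afddfab
   3 |   6 | agefafddfab
   4 |  16 | b
   5 |   4 | ceagefafddfab
   6 |  12 | ddfab
   7 |  13 | dfab
   8 |   5 | eagefafddfab
   9 |   8 | efafddfab
  10 |  14 | fab
  11 |   9 | fafddfab
  12 |   3 | fceagefafddfab
  13 |  11 | fddfab
  14 |   1 | gafceagefafddfab
  15 |   7 | gefafddfab
  16 |   0 | ggafceagefafddfab

[15, 2, 10, 6, 16, 4, 12, 13, 5, 8, 14, 9, 3, 11, 1, 7, 0]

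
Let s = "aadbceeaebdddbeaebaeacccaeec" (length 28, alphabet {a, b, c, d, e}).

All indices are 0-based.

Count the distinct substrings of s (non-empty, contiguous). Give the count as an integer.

370

rank→(start, suffix):
  0 → (0, 'aadbceeaebdddbeaebaeacccaeec')
  1 → (20, 'acccaeec')
  2 → (1, 'adbceeaebdddbeaebaeacccaeec')
  3 → (18, 'aeacccaeec')
  4 → (15, 'aebaeacccaeec')
  5 → (7, 'aebdddbeaebaeacccaeec')
  6 → (24, 'aeec')
  7 → (17, 'baeacccaeec')
  8 → (3, 'bceeaebdddbeaebaeacccaeec')
  9 → (9, 'bdddbeaebaeacccaeec')
  10 → (13, 'beaebaeacccaeec')
  11 → (27, 'c')
  12 → (23, 'caeec')
  13 → (22, 'ccaeec')
  14 → (21, 'cccaeec')
  15 → (4, 'ceeaebdddbeaebaeacccaeec')
  16 → (2, 'dbceeaebdddbeaebaeacccaeec')
  17 → (12, 'dbeaebaeacccaeec')
  18 → (11, 'ddbeaebaeacccaeec')
  19 → (10, 'dddbeaebaeacccaeec')
  20 → (19, 'eacccaeec')
  21 → (14, 'eaebaeacccaeec')
  22 → (6, 'eaebdddbeaebaeacccaeec')
  23 → (16, 'ebaeacccaeec')
  24 → (8, 'ebdddbeaebaeacccaeec')
  25 → (26, 'ec')
  26 → (5, 'eeaebdddbeaebaeacccaeec')
  27 → (25, 'eec')

SA = [0, 20, 1, 18, 15, 7, 24, 17, 3, 9, 13, 27, 23, 22, 21, 4, 2, 12, 11, 10, 19, 14, 6, 16, 8, 26, 5, 25]
rank  pair      lcp
   1  s[0:],s[20:]  1  'a'
   2  s[20:],s[1:]  1  'a'
   3  s[1:],s[18:]  1  'a'
   4  s[18:],s[15:]  2  'ae'
   5  s[15:],s[7:]  3  'aeb'
   6  s[7:],s[24:]  2  'ae'
   7  s[24:],s[17:]  0  ''
   8  s[17:],s[3:]  1  'b'
   9  s[3:],s[9:]  1  'b'
  10  s[9:],s[13:]  1  'b'
  11  s[13:],s[27:]  0  ''
  12  s[27:],s[23:]  1  'c'
  13  s[23:],s[22:]  1  'c'
  14  s[22:],s[21:]  2  'cc'
  15  s[21:],s[4:]  1  'c'
  16  s[4:],s[2:]  0  ''
  17  s[2:],s[12:]  2  'db'
  18  s[12:],s[11:]  1  'd'
  19  s[11:],s[10:]  2  'dd'
  20  s[10:],s[19:]  0  ''
  21  s[19:],s[14:]  2  'ea'
  22  s[14:],s[6:]  4  'eaeb'
  23  s[6:],s[16:]  1  'e'
  24  s[16:],s[8:]  2  'eb'
  25  s[8:],s[26:]  1  'e'
  26  s[26:],s[5:]  1  'e'
  27  s[5:],s[25:]  2  'ee'

n(n+1)/2 = 28·29/2 = 406
Σ LCP = 0 + 1 + 1 + 1 + 2 + 3 + 2 + 0 + 1 + 1 + 1 + 0 + 1 + 1 + 2 + 1 + 0 + 2 + 1 + 2 + 0 + 2 + 4 + 1 + 2 + 1 + 1 + 2 = 36
distinct = 406 − 36 = 370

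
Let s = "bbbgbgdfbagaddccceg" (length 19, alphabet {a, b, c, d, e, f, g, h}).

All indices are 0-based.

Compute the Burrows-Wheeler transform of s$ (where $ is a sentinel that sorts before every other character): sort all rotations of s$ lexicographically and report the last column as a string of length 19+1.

rank  rotation              last
    0  $bbbgbgdfbagaddccceg  g
    1  addccceg$bbbgbgdfbag  g
    2  agaddccceg$bbbgbgdfb  b
    3  bagaddccceg$bbbgbgdf  f
    4  bbbgbgdfbagaddccceg$  $
    5  bbgbgdfbagaddccceg$b  b
    6  bgbgdfbagaddccceg$bb  b
    7  bgdfbagaddccceg$bbbg  g
    8  ccceg$bbbgbgdfbagadd  d
    9  cceg$bbbgbgdfbagaddc  c
   10  ceg$bbbgbgdfbagaddcc  c
   11  dccceg$bbbgbgdfbagad  d
   12  ddccceg$bbbgbgdfbaga  a
   13  dfbagaddccceg$bbbgbg  g
   14  eg$bbbgbgdfbagaddccc  c
   15  fbagaddccceg$bbbgbgd  d
   16  g$bbbgbgdfbagaddccce  e
   17  gaddccceg$bbbgbgdfba  a
   18  gbgdfbagaddccceg$bbb  b
   19  gdfbagaddccceg$bbbgb  b

ggbf$bbgdccdagcdeabb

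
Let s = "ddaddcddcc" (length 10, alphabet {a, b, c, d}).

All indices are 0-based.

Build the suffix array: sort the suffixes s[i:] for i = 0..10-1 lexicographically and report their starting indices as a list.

sorted suffixes:
  #0 SA[0]=2  'addcddcc'
  #1 SA[1]=9  'c'
  #2 SA[2]=8  'cc'
  #3 SA[3]=5  'cddcc'
  #4 SA[4]=1  'daddcddcc'
  #5 SA[5]=7  'dcc'
  #6 SA[6]=4  'dcddcc'
  #7 SA[7]=0  'ddaddcddcc'
  #8 SA[8]=6  'ddcc'
  #9 SA[9]=3  'ddcddcc'

[2, 9, 8, 5, 1, 7, 4, 0, 6, 3]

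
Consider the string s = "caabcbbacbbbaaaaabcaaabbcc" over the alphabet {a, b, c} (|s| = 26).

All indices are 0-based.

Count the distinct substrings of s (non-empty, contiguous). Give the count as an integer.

300

sorted suffixes:
  #0 SA[0]=12  'aaaaabcaaabbcc'
  #1 SA[1]=13  'aaaabcaaabbcc'
  #2 SA[2]=19  'aaabbcc'
  #3 SA[3]=14  'aaabcaaabbcc'
  #4 SA[4]=20  'aabbcc'
  #5 SA[5]=15  'aabcaaabbcc'
  #6 SA[6]=1  'aabcbbacbbbaaaaabcaaabbcc'
  #7 SA[7]=21  'abbcc'
  #8 SA[8]=16  'abcaaabbcc'
  #9 SA[9]=2  'abcbbacbbbaaaaabcaaabbcc'
  #10 SA[10]=7  'acbbbaaaaabcaaabbcc'
  #11 SA[11]=11  'baaaaabcaaabbcc'
  #12 SA[12]=6  'bacbbbaaaaabcaaabbcc'
  #13 SA[13]=10  'bbaaaaabcaaabbcc'
  #14 SA[14]=5  'bbacbbbaaaaabcaaabbcc'
  #15 SA[15]=9  'bbbaaaaabcaaabbcc'
  #16 SA[16]=22  'bbcc'
  #17 SA[17]=17  'bcaaabbcc'
  #18 SA[18]=3  'bcbbacbbbaaaaabcaaabbcc'
  #19 SA[19]=23  'bcc'
  #20 SA[20]=25  'c'
  #21 SA[21]=18  'caaabbcc'
  #22 SA[22]=0  'caabcbbacbbbaaaaabcaaabbcc'
  #23 SA[23]=4  'cbbacbbbaaaaabcaaabbcc'
  #24 SA[24]=8  'cbbbaaaaabcaaabbcc'
  #25 SA[25]=24  'cc'

SA = [12, 13, 19, 14, 20, 15, 1, 21, 16, 2, 7, 11, 6, 10, 5, 9, 22, 17, 3, 23, 25, 18, 0, 4, 8, 24]
rank  pair      lcp
   1  s[12:],s[13:]  4  'aaaa'
   2  s[13:],s[19:]  3  'aaa'
   3  s[19:],s[14:]  4  'aaab'
   4  s[14:],s[20:]  2  'aa'
   5  s[20:],s[15:]  3  'aab'
   6  s[15:],s[1:]  4  'aabc'
   7  s[1:],s[21:]  1  'a'
   8  s[21:],s[16:]  2  'ab'
   9  s[16:],s[2:]  3  'abc'
  10  s[2:],s[7:]  1  'a'
  11  s[7:],s[11:]  0  ''
  12  s[11:],s[6:]  2  'ba'
  13  s[6:],s[10:]  1  'b'
  14  s[10:],s[5:]  3  'bba'
  15  s[5:],s[9:]  2  'bb'
  16  s[9:],s[22:]  2  'bb'
  17  s[22:],s[17:]  1  'b'
  18  s[17:],s[3:]  2  'bc'
  19  s[3:],s[23:]  2  'bc'
  20  s[23:],s[25:]  0  ''
  21  s[25:],s[18:]  1  'c'
  22  s[18:],s[0:]  3  'caa'
  23  s[0:],s[4:]  1  'c'
  24  s[4:],s[8:]  3  'cbb'
  25  s[8:],s[24:]  1  'c'

n(n+1)/2 = 26·27/2 = 351
Σ LCP = 0 + 4 + 3 + 4 + 2 + 3 + 4 + 1 + 2 + 3 + 1 + 0 + 2 + 1 + 3 + 2 + 2 + 1 + 2 + 2 + 0 + 1 + 3 + 1 + 3 + 1 = 51
distinct = 351 − 51 = 300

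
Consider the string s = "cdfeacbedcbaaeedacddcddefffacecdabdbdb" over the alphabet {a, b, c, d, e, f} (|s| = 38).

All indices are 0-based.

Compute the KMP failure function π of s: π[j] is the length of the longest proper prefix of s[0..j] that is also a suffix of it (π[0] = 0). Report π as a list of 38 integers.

π[0] = 0
j=1 s[j]='d': π[1]=0 (border '')
j=2 s[j]='f': π[2]=0 (border '')
j=3 s[j]='e': π[3]=0 (border '')
j=4 s[j]='a': π[4]=0 (border '')
j=5 s[j]='c': π[5]=1 (border 'c')
j=6 s[j]='b': k: 1→0; π[6]=0 (border '')
j=7 s[j]='e': π[7]=0 (border '')
j=8 s[j]='d': π[8]=0 (border '')
j=9 s[j]='c': π[9]=1 (border 'c')
j=10 s[j]='b': k: 1→0; π[10]=0 (border '')
j=11 s[j]='a': π[11]=0 (border '')
j=12 s[j]='a': π[12]=0 (border '')
j=13 s[j]='e': π[13]=0 (border '')
j=14 s[j]='e': π[14]=0 (border '')
j=15 s[j]='d': π[15]=0 (border '')
j=16 s[j]='a': π[16]=0 (border '')
j=17 s[j]='c': π[17]=1 (border 'c')
j=18 s[j]='d': π[18]=2 (border 'cd')
j=19 s[j]='d': k: 2→0; π[19]=0 (border '')
j=20 s[j]='c': π[20]=1 (border 'c')
j=21 s[j]='d': π[21]=2 (border 'cd')
j=22 s[j]='d': k: 2→0; π[22]=0 (border '')
j=23 s[j]='e': π[23]=0 (border '')
j=24 s[j]='f': π[24]=0 (border '')
j=25 s[j]='f': π[25]=0 (border '')
j=26 s[j]='f': π[26]=0 (border '')
j=27 s[j]='a': π[27]=0 (border '')
j=28 s[j]='c': π[28]=1 (border 'c')
j=29 s[j]='e': k: 1→0; π[29]=0 (border '')
j=30 s[j]='c': π[30]=1 (border 'c')
j=31 s[j]='d': π[31]=2 (border 'cd')
j=32 s[j]='a': k: 2→0; π[32]=0 (border '')
j=33 s[j]='b': π[33]=0 (border '')
j=34 s[j]='d': π[34]=0 (border '')
j=35 s[j]='b': π[35]=0 (border '')
j=36 s[j]='d': π[36]=0 (border '')
j=37 s[j]='b': π[37]=0 (border '')

[0, 0, 0, 0, 0, 1, 0, 0, 0, 1, 0, 0, 0, 0, 0, 0, 0, 1, 2, 0, 1, 2, 0, 0, 0, 0, 0, 0, 1, 0, 1, 2, 0, 0, 0, 0, 0, 0]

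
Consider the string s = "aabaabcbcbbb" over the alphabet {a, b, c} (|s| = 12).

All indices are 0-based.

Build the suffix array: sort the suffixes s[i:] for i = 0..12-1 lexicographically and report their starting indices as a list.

[0, 3, 1, 4, 11, 2, 10, 9, 7, 5, 8, 6]

sorted suffixes:
  #0 SA[0]=0  'aabaabcbcbbb'
  #1 SA[1]=3  'aabcbcbbb'
  #2 SA[2]=1  'abaabcbcbbb'
  #3 SA[3]=4  'abcbcbbb'
  #4 SA[4]=11  'b'
  #5 SA[5]=2  'baabcbcbbb'
  #6 SA[6]=10  'bb'
  #7 SA[7]=9  'bbb'
  #8 SA[8]=7  'bcbbb'
  #9 SA[9]=5  'bcbcbbb'
  #10 SA[10]=8  'cbbb'
  #11 SA[11]=6  'cbcbbb'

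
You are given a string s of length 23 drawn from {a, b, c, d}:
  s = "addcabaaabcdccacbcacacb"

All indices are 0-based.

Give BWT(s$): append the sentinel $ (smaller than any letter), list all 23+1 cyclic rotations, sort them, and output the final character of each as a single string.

rank  rotation                  last
    0  $addcabaaabcdccacbcacacb  b
    1  aaabcdccacbcacacb$addcab  b
    2  aabcdccacbcacacb$addcaba  a
    3  abaaabcdccacbcacacb$addc  c
    4  abcdccacbcacacb$addcabaa  a
    5  acacb$addcabaaabcdccacbc  c
    6  acb$addcabaaabcdccacbcac  c
    7  acbcacacb$addcabaaabcdcc  c
    8  addcabaaabcdccacbcacacb$  $
    9  b$addcabaaabcdccacbcacac  c
   10  baaabcdccacbcacacb$addca  a
   11  bcacacb$addcabaaabcdccac  c
   12  bcdccacbcacacb$addcabaaa  a
   13  cabaaabcdccacbcacacb$add  d
   14  cacacb$addcabaaabcdccacb  b
   15  cacb$addcabaaabcdccacbca  a
   16  cacbcacacb$addcabaaabcdc  c
   17  cb$addcabaaabcdccacbcaca  a
   18  cbcacacb$addcabaaabcdcca  a
   19  ccacbcacacb$addcabaaabcd  d
   20  cdccacbcacacb$addcabaaab  b
   21  dcabaaabcdccacbcacacb$ad  d
   22  dccacbcacacb$addcabaaabc  c
   23  ddcabaaabcdccacbcacacb$a  a

bbacaccc$cacadbacaadbdca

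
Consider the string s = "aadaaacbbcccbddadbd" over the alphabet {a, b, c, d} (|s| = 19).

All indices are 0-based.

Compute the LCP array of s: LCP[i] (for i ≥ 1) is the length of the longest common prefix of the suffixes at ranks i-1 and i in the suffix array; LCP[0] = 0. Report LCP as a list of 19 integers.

rank→(start, suffix):
  0 → (3, 'aaacbbcccbddadbd')
  1 → (4, 'aacbbcccbddadbd')
  2 → (0, 'aadaaacbbcccbddadbd')
  3 → (5, 'acbbcccbddadbd')
  4 → (1, 'adaaacbbcccbddadbd')
  5 → (15, 'adbd')
  6 → (7, 'bbcccbddadbd')
  7 → (8, 'bcccbddadbd')
  8 → (17, 'bd')
  9 → (12, 'bddadbd')
  10 → (6, 'cbbcccbddadbd')
  11 → (11, 'cbddadbd')
  12 → (10, 'ccbddadbd')
  13 → (9, 'cccbddadbd')
  14 → (18, 'd')
  15 → (2, 'daaacbbcccbddadbd')
  16 → (14, 'dadbd')
  17 → (16, 'dbd')
  18 → (13, 'ddadbd')

SA = [3, 4, 0, 5, 1, 15, 7, 8, 17, 12, 6, 11, 10, 9, 18, 2, 14, 16, 13]
rank  pair      lcp
   1  s[3:],s[4:]  2  'aa'
   2  s[4:],s[0:]  2  'aa'
   3  s[0:],s[5:]  1  'a'
   4  s[5:],s[1:]  1  'a'
   5  s[1:],s[15:]  2  'ad'
   6  s[15:],s[7:]  0  ''
   7  s[7:],s[8:]  1  'b'
   8  s[8:],s[17:]  1  'b'
   9  s[17:],s[12:]  2  'bd'
  10  s[12:],s[6:]  0  ''
  11  s[6:],s[11:]  2  'cb'
  12  s[11:],s[10:]  1  'c'
  13  s[10:],s[9:]  2  'cc'
  14  s[9:],s[18:]  0  ''
  15  s[18:],s[2:]  1  'd'
  16  s[2:],s[14:]  2  'da'
  17  s[14:],s[16:]  1  'd'
  18  s[16:],s[13:]  1  'd'

[0, 2, 2, 1, 1, 2, 0, 1, 1, 2, 0, 2, 1, 2, 0, 1, 2, 1, 1]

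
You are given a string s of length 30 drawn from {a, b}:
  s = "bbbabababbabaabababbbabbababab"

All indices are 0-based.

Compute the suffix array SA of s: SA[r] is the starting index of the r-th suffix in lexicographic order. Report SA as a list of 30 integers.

sorted suffixes:
  #0 SA[0]=12  'aabababbbabbababab'
  #1 SA[1]=28  'ab'
  #2 SA[2]=10  'abaabababbbabbababab'
  #3 SA[3]=26  'abab'
  #4 SA[4]=24  'ababab'
  #5 SA[5]=3  'abababbabaabababbbabbababab'
  #6 SA[6]=13  'abababbbabbababab'
  #7 SA[7]=5  'ababbabaabababbbabbababab'
  #8 SA[8]=15  'ababbbabbababab'
  #9 SA[9]=7  'abbabaabababbbabbababab'
  #10 SA[10]=21  'abbababab'
  #11 SA[11]=17  'abbbabbababab'
  #12 SA[12]=29  'b'
  #13 SA[13]=11  'baabababbbabbababab'
  #14 SA[14]=27  'bab'
  #15 SA[15]=9  'babaabababbbabbababab'
  #16 SA[16]=25  'babab'
  #17 SA[17]=23  'bababab'
  #18 SA[18]=2  'babababbabaabababbbabbababab'
  #19 SA[19]=4  'bababbabaabababbbabbababab'
  #20 SA[20]=14  'bababbbabbababab'
  #21 SA[21]=6  'babbabaabababbbabbababab'
  #22 SA[22]=20  'babbababab'
  #23 SA[23]=16  'babbbabbababab'
  #24 SA[24]=8  'bbabaabababbbabbababab'
  #25 SA[25]=22  'bbababab'
  #26 SA[26]=1  'bbabababbabaabababbbabbababab'
  #27 SA[27]=19  'bbabbababab'
  #28 SA[28]=0  'bbbabababbabaabababbbabbababab'
  #29 SA[29]=18  'bbbabbababab'

[12, 28, 10, 26, 24, 3, 13, 5, 15, 7, 21, 17, 29, 11, 27, 9, 25, 23, 2, 4, 14, 6, 20, 16, 8, 22, 1, 19, 0, 18]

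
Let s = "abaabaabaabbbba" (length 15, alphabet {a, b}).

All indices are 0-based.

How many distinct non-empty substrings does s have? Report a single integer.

sorted suffixes:
  #0 SA[0]=14  'a'
  #1 SA[1]=2  'aabaabaabbbba'
  #2 SA[2]=5  'aabaabbbba'
  #3 SA[3]=8  'aabbbba'
  #4 SA[4]=0  'abaabaabaabbbba'
  #5 SA[5]=3  'abaabaabbbba'
  #6 SA[6]=6  'abaabbbba'
  #7 SA[7]=9  'abbbba'
  #8 SA[8]=13  'ba'
  #9 SA[9]=1  'baabaabaabbbba'
  #10 SA[10]=4  'baabaabbbba'
  #11 SA[11]=7  'baabbbba'
  #12 SA[12]=12  'bba'
  #13 SA[13]=11  'bbba'
  #14 SA[14]=10  'bbbba'

SA = [14, 2, 5, 8, 0, 3, 6, 9, 13, 1, 4, 7, 12, 11, 10]
rank  pair      lcp
   1  s[14:],s[2:]  1  'a'
   2  s[2:],s[5:]  6  'aabaab'
   3  s[5:],s[8:]  3  'aab'
   4  s[8:],s[0:]  1  'a'
   5  s[0:],s[3:]  8  'abaabaab'
   6  s[3:],s[6:]  5  'abaab'
   7  s[6:],s[9:]  2  'ab'
   8  s[9:],s[13:]  0  ''
   9  s[13:],s[1:]  2  'ba'
  10  s[1:],s[4:]  7  'baabaab'
  11  s[4:],s[7:]  4  'baab'
  12  s[7:],s[12:]  1  'b'
  13  s[12:],s[11:]  2  'bb'
  14  s[11:],s[10:]  3  'bbb'

n(n+1)/2 = 15·16/2 = 120
Σ LCP = 0 + 1 + 6 + 3 + 1 + 8 + 5 + 2 + 0 + 2 + 7 + 4 + 1 + 2 + 3 = 45
distinct = 120 − 45 = 75

75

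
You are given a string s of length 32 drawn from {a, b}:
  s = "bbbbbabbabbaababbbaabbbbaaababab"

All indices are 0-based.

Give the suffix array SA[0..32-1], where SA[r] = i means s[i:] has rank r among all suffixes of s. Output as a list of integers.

sorted suffixes:
  #0 SA[0]=24  'aaababab'
  #1 SA[1]=25  'aababab'
  #2 SA[2]=11  'aababbbaabbbbaaababab'
  #3 SA[3]=18  'aabbbbaaababab'
  #4 SA[4]=30  'ab'
  #5 SA[5]=28  'abab'
  #6 SA[6]=26  'ababab'
  #7 SA[7]=12  'ababbbaabbbbaaababab'
  #8 SA[8]=8  'abbaababbbaabbbbaaababab'
  #9 SA[9]=5  'abbabbaababbbaabbbbaaababab'
  #10 SA[10]=14  'abbbaabbbbaaababab'
  #11 SA[11]=19  'abbbbaaababab'
  #12 SA[12]=31  'b'
  #13 SA[13]=23  'baaababab'
  #14 SA[14]=10  'baababbbaabbbbaaababab'
  #15 SA[15]=17  'baabbbbaaababab'
  #16 SA[16]=29  'bab'
  #17 SA[17]=27  'babab'
  #18 SA[18]=7  'babbaababbbaabbbbaaababab'
  #19 SA[19]=4  'babbabbaababbbaabbbbaaababab'
  #20 SA[20]=13  'babbbaabbbbaaababab'
  #21 SA[21]=22  'bbaaababab'
  #22 SA[22]=9  'bbaababbbaabbbbaaababab'
  #23 SA[23]=16  'bbaabbbbaaababab'
  #24 SA[24]=6  'bbabbaababbbaabbbbaaababab'
  #25 SA[25]=3  'bbabbabbaababbbaabbbbaaababab'
  #26 SA[26]=21  'bbbaaababab'
  #27 SA[27]=15  'bbbaabbbbaaababab'
  #28 SA[28]=2  'bbbabbabbaababbbaabbbbaaababab'
  #29 SA[29]=20  'bbbbaaababab'
  #30 SA[30]=1  'bbbbabbabbaababbbaabbbbaaababab'
  #31 SA[31]=0  'bbbbbabbabbaababbbaabbbbaaababab'

[24, 25, 11, 18, 30, 28, 26, 12, 8, 5, 14, 19, 31, 23, 10, 17, 29, 27, 7, 4, 13, 22, 9, 16, 6, 3, 21, 15, 2, 20, 1, 0]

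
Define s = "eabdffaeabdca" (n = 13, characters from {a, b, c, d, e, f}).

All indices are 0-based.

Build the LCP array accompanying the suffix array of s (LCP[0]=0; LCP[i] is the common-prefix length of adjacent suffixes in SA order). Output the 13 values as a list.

rank | idx | suffix
   0 |  12 | a
   1 |   8 | abdca
   2 |   1 | abdffaeabdca
   3 |   6 | aeabdca
   4 |   9 | bdca
   5 |   2 | bdffaeabdca
   6 |  11 | ca
   7 |  10 | dca
   8 |   3 | dffaeabdca
   9 |   7 | eabdca
  10 |   0 | eabdffaeabdca
  11 |   5 | faeabdca
  12 |   4 | ffaeabdca

SA = [12, 8, 1, 6, 9, 2, 11, 10, 3, 7, 0, 5, 4]
i: (SA[i-1],SA[i]) lcp shared
  1: (12,8) 1 'a'
  2: (8,1) 3 'abd'
  3: (1,6) 1 'a'
  4: (6,9) 0 ''
  5: (9,2) 2 'bd'
  6: (2,11) 0 ''
  7: (11,10) 0 ''
  8: (10,3) 1 'd'
  9: (3,7) 0 ''
  10: (7,0) 4 'eabd'
  11: (0,5) 0 ''
  12: (5,4) 1 'f'

[0, 1, 3, 1, 0, 2, 0, 0, 1, 0, 4, 0, 1]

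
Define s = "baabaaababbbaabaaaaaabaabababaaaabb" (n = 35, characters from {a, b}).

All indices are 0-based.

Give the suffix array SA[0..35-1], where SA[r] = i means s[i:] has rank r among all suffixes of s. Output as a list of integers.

[15, 16, 17, 29, 18, 4, 30, 12, 1, 19, 22, 5, 31, 13, 27, 2, 20, 25, 23, 6, 32, 8, 34, 14, 28, 3, 11, 0, 21, 26, 24, 7, 33, 10, 9]

sorted suffixes:
  #0 SA[0]=15  'aaaaaabaabababaaaabb'
  #1 SA[1]=16  'aaaaabaabababaaaabb'
  #2 SA[2]=17  'aaaabaabababaaaabb'
  #3 SA[3]=29  'aaaabb'
  #4 SA[4]=18  'aaabaabababaaaabb'
  #5 SA[5]=4  'aaababbbaabaaaaaabaabababaaaabb'
  #6 SA[6]=30  'aaabb'
  #7 SA[7]=12  'aabaaaaaabaabababaaaabb'
  #8 SA[8]=1  'aabaaababbbaabaaaaaabaabababaaaabb'
  #9 SA[9]=19  'aabaabababaaaabb'
  #10 SA[10]=22  'aabababaaaabb'
  #11 SA[11]=5  'aababbbaabaaaaaabaabababaaaabb'
  #12 SA[12]=31  'aabb'
  #13 SA[13]=13  'abaaaaaabaabababaaaabb'
  #14 SA[14]=27  'abaaaabb'
  #15 SA[15]=2  'abaaababbbaabaaaaaabaabababaaaabb'
  #16 SA[16]=20  'abaabababaaaabb'
  #17 SA[17]=25  'ababaaaabb'
  #18 SA[18]=23  'abababaaaabb'
  #19 SA[19]=6  'ababbbaabaaaaaabaabababaaaabb'
  #20 SA[20]=32  'abb'
  #21 SA[21]=8  'abbbaabaaaaaabaabababaaaabb'
  #22 SA[22]=34  'b'
  #23 SA[23]=14  'baaaaaabaabababaaaabb'
  #24 SA[24]=28  'baaaabb'
  #25 SA[25]=3  'baaababbbaabaaaaaabaabababaaaabb'
  #26 SA[26]=11  'baabaaaaaabaabababaaaabb'
  #27 SA[27]=0  'baabaaababbbaabaaaaaabaabababaaaabb'
  #28 SA[28]=21  'baabababaaaabb'
  #29 SA[29]=26  'babaaaabb'
  #30 SA[30]=24  'bababaaaabb'
  #31 SA[31]=7  'babbbaabaaaaaabaabababaaaabb'
  #32 SA[32]=33  'bb'
  #33 SA[33]=10  'bbaabaaaaaabaabababaaaabb'
  #34 SA[34]=9  'bbbaabaaaaaabaabababaaaabb'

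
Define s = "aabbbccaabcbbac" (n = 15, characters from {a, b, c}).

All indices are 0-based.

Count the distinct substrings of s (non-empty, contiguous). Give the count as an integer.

102

sorted suffixes:
  #0 SA[0]=0  'aabbbccaabcbbac'
  #1 SA[1]=7  'aabcbbac'
  #2 SA[2]=1  'abbbccaabcbbac'
  #3 SA[3]=8  'abcbbac'
  #4 SA[4]=13  'ac'
  #5 SA[5]=12  'bac'
  #6 SA[6]=11  'bbac'
  #7 SA[7]=2  'bbbccaabcbbac'
  #8 SA[8]=3  'bbccaabcbbac'
  #9 SA[9]=9  'bcbbac'
  #10 SA[10]=4  'bccaabcbbac'
  #11 SA[11]=14  'c'
  #12 SA[12]=6  'caabcbbac'
  #13 SA[13]=10  'cbbac'
  #14 SA[14]=5  'ccaabcbbac'

SA = [0, 7, 1, 8, 13, 12, 11, 2, 3, 9, 4, 14, 6, 10, 5]
i: (SA[i-1],SA[i]) lcp shared
  1: (0,7) 3 'aab'
  2: (7,1) 1 'a'
  3: (1,8) 2 'ab'
  4: (8,13) 1 'a'
  5: (13,12) 0 ''
  6: (12,11) 1 'b'
  7: (11,2) 2 'bb'
  8: (2,3) 2 'bb'
  9: (3,9) 1 'b'
  10: (9,4) 2 'bc'
  11: (4,14) 0 ''
  12: (14,6) 1 'c'
  13: (6,10) 1 'c'
  14: (10,5) 1 'c'

n(n+1)/2 = 15·16/2 = 120
Σ LCP = 0 + 3 + 1 + 2 + 1 + 0 + 1 + 2 + 2 + 1 + 2 + 0 + 1 + 1 + 1 = 18
distinct = 120 − 18 = 102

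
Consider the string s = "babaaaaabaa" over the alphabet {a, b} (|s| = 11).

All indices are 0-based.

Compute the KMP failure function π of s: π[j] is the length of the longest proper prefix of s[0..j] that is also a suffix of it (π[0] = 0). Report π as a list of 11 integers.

π[0] = 0
j=1 s[j]='a': π[1]=0 (border '')
j=2 s[j]='b': π[2]=1 (border 'b')
j=3 s[j]='a': π[3]=2 (border 'ba')
j=4 s[j]='a': k: 2→0; π[4]=0 (border '')
j=5 s[j]='a': π[5]=0 (border '')
j=6 s[j]='a': π[6]=0 (border '')
j=7 s[j]='a': π[7]=0 (border '')
j=8 s[j]='b': π[8]=1 (border 'b')
j=9 s[j]='a': π[9]=2 (border 'ba')
j=10 s[j]='a': k: 2→0; π[10]=0 (border '')

[0, 0, 1, 2, 0, 0, 0, 0, 1, 2, 0]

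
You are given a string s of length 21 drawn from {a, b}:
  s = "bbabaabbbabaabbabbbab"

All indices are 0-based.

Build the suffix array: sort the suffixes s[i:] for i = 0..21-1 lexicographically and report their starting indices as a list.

[11, 4, 19, 9, 2, 12, 15, 5, 20, 10, 3, 18, 8, 1, 14, 17, 7, 0, 13, 16, 6]

rank→(start, suffix):
  0 → (11, 'aabbabbbab')
  1 → (4, 'aabbbabaabbabbbab')
  2 → (19, 'ab')
  3 → (9, 'abaabbabbbab')
  4 → (2, 'abaabbbabaabbabbbab')
  5 → (12, 'abbabbbab')
  6 → (15, 'abbbab')
  7 → (5, 'abbbabaabbabbbab')
  8 → (20, 'b')
  9 → (10, 'baabbabbbab')
  10 → (3, 'baabbbabaabbabbbab')
  11 → (18, 'bab')
  12 → (8, 'babaabbabbbab')
  13 → (1, 'babaabbbabaabbabbbab')
  14 → (14, 'babbbab')
  15 → (17, 'bbab')
  16 → (7, 'bbabaabbabbbab')
  17 → (0, 'bbabaabbbabaabbabbbab')
  18 → (13, 'bbabbbab')
  19 → (16, 'bbbab')
  20 → (6, 'bbbabaabbabbbab')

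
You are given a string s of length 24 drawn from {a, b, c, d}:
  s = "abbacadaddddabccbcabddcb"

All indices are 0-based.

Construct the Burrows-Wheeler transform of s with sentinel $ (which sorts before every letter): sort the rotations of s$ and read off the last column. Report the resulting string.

b$dcbcdcbacaabadcbdaddbda

rank  rotation                   last
    0  $abbacadaddddabccbcabddcb  b
    1  abbacadaddddabccbcabddcb$  $
    2  abccbcabddcb$abbacadadddd  d
    3  abddcb$abbacadaddddabccbc  c
    4  acadaddddabccbcabddcb$abb  b
    5  adaddddabccbcabddcb$abbac  c
    6  addddabccbcabddcb$abbacad  d
    7  b$abbacadaddddabccbcabddc  c
    8  bacadaddddabccbcabddcb$ab  b
    9  bbacadaddddabccbcabddcb$a  a
   10  bcabddcb$abbacadaddddabcc  c
   11  bccbcabddcb$abbacadadddda  a
   12  bddcb$abbacadaddddabccbca  a
   13  cabddcb$abbacadaddddabccb  b
   14  cadaddddabccbcabddcb$abba  a
   15  cb$abbacadaddddabccbcabdd  d
   16  cbcabddcb$abbacadaddddabc  c
   17  ccbcabddcb$abbacadaddddab  b
   18  dabccbcabddcb$abbacadaddd  d
   19  daddddabccbcabddcb$abbaca  a
   20  dcb$abbacadaddddabccbcabd  d
   21  ddabccbcabddcb$abbacadadd  d
   22  ddcb$abbacadaddddabccbcab  b
   23  dddabccbcabddcb$abbacadad  d
   24  ddddabccbcabddcb$abbacada  a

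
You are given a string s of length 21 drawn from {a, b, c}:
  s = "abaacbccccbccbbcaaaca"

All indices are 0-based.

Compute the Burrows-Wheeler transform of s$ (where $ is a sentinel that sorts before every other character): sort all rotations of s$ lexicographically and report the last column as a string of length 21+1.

accab$aaacbccabccabccb

rank  rotation                last
    0  $abaacbccccbccbbcaaaca  a
    1  a$abaacbccccbccbbcaaac  c
    2  aaaca$abaacbccccbccbbc  c
    3  aaca$abaacbccccbccbbca  a
    4  aacbccccbccbbcaaaca$ab  b
    5  abaacbccccbccbbcaaaca$  $
    6  aca$abaacbccccbccbbcaa  a
    7  acbccccbccbbcaaaca$aba  a
    8  baacbccccbccbbcaaaca$a  a
    9  bbcaaaca$abaacbccccbcc  c
   10  bcaaaca$abaacbccccbccb  b
   11  bccbbcaaaca$abaacbcccc  c
   12  bccccbccbbcaaaca$abaac  c
   13  ca$abaacbccccbccbbcaaa  a
   14  caaaca$abaacbccccbccbb  b
   15  cbbcaaaca$abaacbccccbc  c
   16  cbccbbcaaaca$abaacbccc  c
   17  cbccccbccbbcaaaca$abaa  a
   18  ccbbcaaaca$abaacbccccb  b
   19  ccbccbbcaaaca$abaacbcc  c
   20  cccbccbbcaaaca$abaacbc  c
   21  ccccbccbbcaaaca$abaacb  b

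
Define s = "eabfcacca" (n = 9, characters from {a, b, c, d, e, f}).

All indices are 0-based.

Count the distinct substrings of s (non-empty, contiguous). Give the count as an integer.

rank | idx | suffix
   0 |   8 | a
   1 |   1 | abfcacca
   2 |   5 | acca
   3 |   2 | bfcacca
   4 |   7 | ca
   5 |   4 | cacca
   6 |   6 | cca
   7 |   0 | eabfcacca
   8 |   3 | fcacca

SA = [8, 1, 5, 2, 7, 4, 6, 0, 3]
rank  pair      lcp
   1  s[8:],s[1:]  1  'a'
   2  s[1:],s[5:]  1  'a'
   3  s[5:],s[2:]  0  ''
   4  s[2:],s[7:]  0  ''
   5  s[7:],s[4:]  2  'ca'
   6  s[4:],s[6:]  1  'c'
   7  s[6:],s[0:]  0  ''
   8  s[0:],s[3:]  0  ''

n(n+1)/2 = 9·10/2 = 45
Σ LCP = 0 + 1 + 1 + 0 + 0 + 2 + 1 + 0 + 0 = 5
distinct = 45 − 5 = 40

40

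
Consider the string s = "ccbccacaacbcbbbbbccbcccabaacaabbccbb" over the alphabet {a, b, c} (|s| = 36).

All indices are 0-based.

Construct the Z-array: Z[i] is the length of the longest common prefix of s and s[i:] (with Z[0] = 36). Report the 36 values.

Z[0]=36
i=1: outside box; Z[1]=1 extend→box=[1,2)
i=2: outside box; Z[2]=0
i=3: outside box; Z[3]=2 extend→box=[3,5)
i=4: min(r-i=1, Z[1]=1)=1; Z[4]=1
i=5: outside box; Z[5]=0
i=6: outside box; Z[6]=1 extend→box=[6,7)
i=7: outside box; Z[7]=0
i=8: outside box; Z[8]=0
i=9: outside box; Z[9]=1 extend→box=[9,10)
i=10: outside box; Z[10]=0
i=11: outside box; Z[11]=1 extend→box=[11,12)
i=12: outside box; Z[12]=0
i=13: outside box; Z[13]=0
i=14: outside box; Z[14]=0
i=15: outside box; Z[15]=0
i=16: outside box; Z[16]=0
i=17: outside box; Z[17]=5 extend→box=[17,22)
i=18: min(r-i=4, Z[1]=1)=1; Z[18]=1
i=19: min(r-i=3, Z[2]=0)=0; Z[19]=0
i=20: min(r-i=2, Z[3]=2)=2; Z[20]=2
i=21: min(r-i=1, Z[4]=1)=1; Z[21]=2 extend→box=[21,23)
i=22: min(r-i=1, Z[1]=1)=1; Z[22]=1
i=23: outside box; Z[23]=0
i=24: outside box; Z[24]=0
i=25: outside box; Z[25]=0
i=26: outside box; Z[26]=0
i=27: outside box; Z[27]=1 extend→box=[27,28)
i=28: outside box; Z[28]=0
i=29: outside box; Z[29]=0
i=30: outside box; Z[30]=0
i=31: outside box; Z[31]=0
i=32: outside box; Z[32]=3 extend→box=[32,35)
i=33: min(r-i=2, Z[1]=1)=1; Z[33]=1
i=34: min(r-i=1, Z[2]=0)=0; Z[34]=0
i=35: outside box; Z[35]=0

[36, 1, 0, 2, 1, 0, 1, 0, 0, 1, 0, 1, 0, 0, 0, 0, 0, 5, 1, 0, 2, 2, 1, 0, 0, 0, 0, 1, 0, 0, 0, 0, 3, 1, 0, 0]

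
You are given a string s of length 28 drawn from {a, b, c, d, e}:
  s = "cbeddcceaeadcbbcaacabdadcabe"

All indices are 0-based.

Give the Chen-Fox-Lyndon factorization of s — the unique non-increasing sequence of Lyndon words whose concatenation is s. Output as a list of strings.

emit factor 1: 'c' (i=0, period=1)
emit factor 2: 'beddcce' (i=1, period=7)
emit factor 3: 'ae' (i=8, period=2)
emit factor 4: 'adcbbc' (i=10, period=6)
emit factor 5: 'aacabdadcabe' (i=16, period=12)

["c", "beddcce", "ae", "adcbbc", "aacabdadcabe"]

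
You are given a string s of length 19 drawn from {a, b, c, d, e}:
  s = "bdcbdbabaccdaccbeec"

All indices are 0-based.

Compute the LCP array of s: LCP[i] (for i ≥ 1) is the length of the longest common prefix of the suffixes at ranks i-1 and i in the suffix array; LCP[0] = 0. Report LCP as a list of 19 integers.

[0, 1, 3, 0, 2, 1, 2, 1, 0, 1, 2, 1, 2, 1, 0, 1, 1, 0, 1]

rank | idx | suffix
   0 |   6 | abaccdaccbeec
   1 |  12 | accbeec
   2 |   8 | accdaccbeec
   3 |   5 | babaccdaccbeec
   4 |   7 | baccdaccbeec
   5 |   3 | bdbabaccdaccbeec
   6 |   0 | bdcbdbabaccdaccbeec
   7 |  15 | beec
   8 |  18 | c
   9 |   2 | cbdbabaccdaccbeec
  10 |  14 | cbeec
  11 |  13 | ccbeec
  12 |   9 | ccdaccbeec
  13 |  10 | cdaccbeec
  14 |  11 | daccbeec
  15 |   4 | dbabaccdaccbeec
  16 |   1 | dcbdbabaccdaccbeec
  17 |  17 | ec
  18 |  16 | eec

SA = [6, 12, 8, 5, 7, 3, 0, 15, 18, 2, 14, 13, 9, 10, 11, 4, 1, 17, 16]
[i] adj suffixes → lcp
  [1] 6/12 → 1 ('a')
  [2] 12/8 → 3 ('acc')
  [3] 8/5 → 0 ('')
  [4] 5/7 → 2 ('ba')
  [5] 7/3 → 1 ('b')
  [6] 3/0 → 2 ('bd')
  [7] 0/15 → 1 ('b')
  [8] 15/18 → 0 ('')
  [9] 18/2 → 1 ('c')
  [10] 2/14 → 2 ('cb')
  [11] 14/13 → 1 ('c')
  [12] 13/9 → 2 ('cc')
  [13] 9/10 → 1 ('c')
  [14] 10/11 → 0 ('')
  [15] 11/4 → 1 ('d')
  [16] 4/1 → 1 ('d')
  [17] 1/17 → 0 ('')
  [18] 17/16 → 1 ('e')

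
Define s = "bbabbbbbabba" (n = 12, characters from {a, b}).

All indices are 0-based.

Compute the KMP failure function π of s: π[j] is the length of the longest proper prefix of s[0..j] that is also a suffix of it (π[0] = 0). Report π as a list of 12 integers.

[0, 1, 0, 1, 2, 2, 2, 2, 3, 4, 5, 3]

π[0] = 0
j=1 s[j]='b': π[1]=1 (border 'b')
j=2 s[j]='a': k: 1→0; π[2]=0 (border '')
j=3 s[j]='b': π[3]=1 (border 'b')
j=4 s[j]='b': π[4]=2 (border 'bb')
j=5 s[j]='b': k: 2→1; π[5]=2 (border 'bb')
j=6 s[j]='b': k: 2→1; π[6]=2 (border 'bb')
j=7 s[j]='b': k: 2→1; π[7]=2 (border 'bb')
j=8 s[j]='a': π[8]=3 (border 'bba')
j=9 s[j]='b': π[9]=4 (border 'bbab')
j=10 s[j]='b': π[10]=5 (border 'bbabb')
j=11 s[j]='a': k: 5→2; π[11]=3 (border 'bba')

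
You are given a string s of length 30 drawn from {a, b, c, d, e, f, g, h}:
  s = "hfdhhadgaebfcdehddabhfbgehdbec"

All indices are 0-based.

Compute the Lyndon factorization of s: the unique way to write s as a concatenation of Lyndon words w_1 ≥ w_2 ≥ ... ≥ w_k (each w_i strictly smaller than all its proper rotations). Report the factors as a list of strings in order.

["h", "f", "dhh", "adgaebfcdehdd", "abhfbgehdbec"]

emit factor 1: 'h' (i=0, period=1)
emit factor 2: 'f' (i=1, period=1)
emit factor 3: 'dhh' (i=2, period=3)
emit factor 4: 'adgaebfcdehdd' (i=5, period=13)
emit factor 5: 'abhfbgehdbec' (i=18, period=12)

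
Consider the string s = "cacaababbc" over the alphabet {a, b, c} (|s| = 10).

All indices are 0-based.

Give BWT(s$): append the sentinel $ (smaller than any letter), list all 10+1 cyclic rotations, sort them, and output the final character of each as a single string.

ccabcaabba$

rank  rotation     last
    0  $cacaababbc  c
    1  aababbc$cac  c
    2  ababbc$caca  a
    3  abbc$cacaab  b
    4  acaababbc$c  c
    5  babbc$cacaa  a
    6  bbc$cacaaba  a
    7  bc$cacaabab  b
    8  c$cacaababb  b
    9  caababbc$ca  a
   10  cacaababbc$  $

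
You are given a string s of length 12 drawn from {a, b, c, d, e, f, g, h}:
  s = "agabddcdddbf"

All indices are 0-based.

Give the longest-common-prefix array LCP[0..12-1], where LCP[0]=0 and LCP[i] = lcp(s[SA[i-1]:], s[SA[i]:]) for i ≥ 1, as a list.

sorted suffixes:
  #0 SA[0]=2  'abddcdddbf'
  #1 SA[1]=0  'agabddcdddbf'
  #2 SA[2]=3  'bddcdddbf'
  #3 SA[3]=10  'bf'
  #4 SA[4]=6  'cdddbf'
  #5 SA[5]=9  'dbf'
  #6 SA[6]=5  'dcdddbf'
  #7 SA[7]=8  'ddbf'
  #8 SA[8]=4  'ddcdddbf'
  #9 SA[9]=7  'dddbf'
  #10 SA[10]=11  'f'
  #11 SA[11]=1  'gabddcdddbf'

SA = [2, 0, 3, 10, 6, 9, 5, 8, 4, 7, 11, 1]
rank  pair      lcp
   1  s[2:],s[0:]  1  'a'
   2  s[0:],s[3:]  0  ''
   3  s[3:],s[10:]  1  'b'
   4  s[10:],s[6:]  0  ''
   5  s[6:],s[9:]  0  ''
   6  s[9:],s[5:]  1  'd'
   7  s[5:],s[8:]  1  'd'
   8  s[8:],s[4:]  2  'dd'
   9  s[4:],s[7:]  2  'dd'
  10  s[7:],s[11:]  0  ''
  11  s[11:],s[1:]  0  ''

[0, 1, 0, 1, 0, 0, 1, 1, 2, 2, 0, 0]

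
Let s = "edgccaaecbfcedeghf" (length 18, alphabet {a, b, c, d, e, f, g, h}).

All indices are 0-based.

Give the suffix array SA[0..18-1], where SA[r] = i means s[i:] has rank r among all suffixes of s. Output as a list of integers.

[5, 6, 9, 4, 8, 3, 11, 13, 1, 7, 12, 0, 14, 17, 10, 2, 15, 16]

rank→(start, suffix):
  0 → (5, 'aaecbfcedeghf')
  1 → (6, 'aecbfcedeghf')
  2 → (9, 'bfcedeghf')
  3 → (4, 'caaecbfcedeghf')
  4 → (8, 'cbfcedeghf')
  5 → (3, 'ccaaecbfcedeghf')
  6 → (11, 'cedeghf')
  7 → (13, 'deghf')
  8 → (1, 'dgccaaecbfcedeghf')
  9 → (7, 'ecbfcedeghf')
  10 → (12, 'edeghf')
  11 → (0, 'edgccaaecbfcedeghf')
  12 → (14, 'eghf')
  13 → (17, 'f')
  14 → (10, 'fcedeghf')
  15 → (2, 'gccaaecbfcedeghf')
  16 → (15, 'ghf')
  17 → (16, 'hf')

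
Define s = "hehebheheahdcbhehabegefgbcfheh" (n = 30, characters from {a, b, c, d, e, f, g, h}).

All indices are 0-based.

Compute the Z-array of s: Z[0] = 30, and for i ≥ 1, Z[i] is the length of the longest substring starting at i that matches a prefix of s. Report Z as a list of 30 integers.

[30, 0, 2, 0, 0, 4, 0, 2, 0, 0, 1, 0, 0, 0, 3, 0, 1, 0, 0, 0, 0, 0, 0, 0, 0, 0, 0, 3, 0, 1]

Z[0]=30
i=1: i≥r, start 0; Z[1]=0
i=2: i≥r, start 0; Z[2]=2 scan→box=[2,4)
i=3: min(r-i=1, Z[1]=0)=0; Z[3]=0
i=4: i≥r, start 0; Z[4]=0
i=5: i≥r, start 0; Z[5]=4 scan→box=[5,9)
i=6: min(r-i=3, Z[1]=0)=0; Z[6]=0
i=7: min(r-i=2, Z[2]=2)=2; Z[7]=2
i=8: min(r-i=1, Z[3]=0)=0; Z[8]=0
i=9: i≥r, start 0; Z[9]=0
i=10: i≥r, start 0; Z[10]=1 scan→box=[10,11)
i=11: i≥r, start 0; Z[11]=0
i=12: i≥r, start 0; Z[12]=0
i=13: i≥r, start 0; Z[13]=0
i=14: i≥r, start 0; Z[14]=3 scan→box=[14,17)
i=15: min(r-i=2, Z[1]=0)=0; Z[15]=0
i=16: min(r-i=1, Z[2]=2)=1; Z[16]=1
i=17: i≥r, start 0; Z[17]=0
i=18: i≥r, start 0; Z[18]=0
i=19: i≥r, start 0; Z[19]=0
i=20: i≥r, start 0; Z[20]=0
i=21: i≥r, start 0; Z[21]=0
i=22: i≥r, start 0; Z[22]=0
i=23: i≥r, start 0; Z[23]=0
i=24: i≥r, start 0; Z[24]=0
i=25: i≥r, start 0; Z[25]=0
i=26: i≥r, start 0; Z[26]=0
i=27: i≥r, start 0; Z[27]=3 scan→box=[27,30)
i=28: min(r-i=2, Z[1]=0)=0; Z[28]=0
i=29: min(r-i=1, Z[2]=2)=1; Z[29]=1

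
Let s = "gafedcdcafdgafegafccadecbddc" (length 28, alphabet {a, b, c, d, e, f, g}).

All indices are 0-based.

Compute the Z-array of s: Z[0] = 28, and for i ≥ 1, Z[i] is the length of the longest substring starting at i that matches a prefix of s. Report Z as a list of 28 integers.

Z[0]=28
i=1: outside box; Z[1]=0
i=2: outside box; Z[2]=0
i=3: outside box; Z[3]=0
i=4: outside box; Z[4]=0
i=5: outside box; Z[5]=0
i=6: outside box; Z[6]=0
i=7: outside box; Z[7]=0
i=8: outside box; Z[8]=0
i=9: outside box; Z[9]=0
i=10: outside box; Z[10]=0
i=11: outside box; Z[11]=4 extend→box=[11,15)
i=12: min(r-i=3, Z[1]=0)=0; Z[12]=0
i=13: min(r-i=2, Z[2]=0)=0; Z[13]=0
i=14: min(r-i=1, Z[3]=0)=0; Z[14]=0
i=15: outside box; Z[15]=3 extend→box=[15,18)
i=16: min(r-i=2, Z[1]=0)=0; Z[16]=0
i=17: min(r-i=1, Z[2]=0)=0; Z[17]=0
i=18: outside box; Z[18]=0
i=19: outside box; Z[19]=0
i=20: outside box; Z[20]=0
i=21: outside box; Z[21]=0
i=22: outside box; Z[22]=0
i=23: outside box; Z[23]=0
i=24: outside box; Z[24]=0
i=25: outside box; Z[25]=0
i=26: outside box; Z[26]=0
i=27: outside box; Z[27]=0

[28, 0, 0, 0, 0, 0, 0, 0, 0, 0, 0, 4, 0, 0, 0, 3, 0, 0, 0, 0, 0, 0, 0, 0, 0, 0, 0, 0]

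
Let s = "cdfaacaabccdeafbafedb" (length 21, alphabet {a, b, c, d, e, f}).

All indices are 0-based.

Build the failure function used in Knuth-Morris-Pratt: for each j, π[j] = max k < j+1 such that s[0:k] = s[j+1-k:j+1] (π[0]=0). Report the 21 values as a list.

π[0] = 0
j=1 s[j]='d': π[1]=0 (border '')
j=2 s[j]='f': π[2]=0 (border '')
j=3 s[j]='a': π[3]=0 (border '')
j=4 s[j]='a': π[4]=0 (border '')
j=5 s[j]='c': π[5]=1 (border 'c')
j=6 s[j]='a': k: 1→0; π[6]=0 (border '')
j=7 s[j]='a': π[7]=0 (border '')
j=8 s[j]='b': π[8]=0 (border '')
j=9 s[j]='c': π[9]=1 (border 'c')
j=10 s[j]='c': k: 1→0; π[10]=1 (border 'c')
j=11 s[j]='d': π[11]=2 (border 'cd')
j=12 s[j]='e': k: 2→0; π[12]=0 (border '')
j=13 s[j]='a': π[13]=0 (border '')
j=14 s[j]='f': π[14]=0 (border '')
j=15 s[j]='b': π[15]=0 (border '')
j=16 s[j]='a': π[16]=0 (border '')
j=17 s[j]='f': π[17]=0 (border '')
j=18 s[j]='e': π[18]=0 (border '')
j=19 s[j]='d': π[19]=0 (border '')
j=20 s[j]='b': π[20]=0 (border '')

[0, 0, 0, 0, 0, 1, 0, 0, 0, 1, 1, 2, 0, 0, 0, 0, 0, 0, 0, 0, 0]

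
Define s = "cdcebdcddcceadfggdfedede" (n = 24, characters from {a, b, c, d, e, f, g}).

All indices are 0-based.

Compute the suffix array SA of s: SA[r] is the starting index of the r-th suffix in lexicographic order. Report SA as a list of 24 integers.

[12, 4, 9, 0, 6, 10, 2, 8, 5, 1, 7, 22, 20, 17, 13, 23, 11, 3, 21, 19, 18, 14, 16, 15]

rank | idx | suffix
   0 |  12 | adfggdfedede
   1 |   4 | bdcddcceadfggdfedede
   2 |   9 | cceadfggdfedede
   3 |   0 | cdcebdcddcceadfggdfedede
   4 |   6 | cddcceadfggdfedede
   5 |  10 | ceadfggdfedede
   6 |   2 | cebdcddcceadfggdfedede
   7 |   8 | dcceadfggdfedede
   8 |   5 | dcddcceadfggdfedede
   9 |   1 | dcebdcddcceadfggdfedede
  10 |   7 | ddcceadfggdfedede
  11 |  22 | de
  12 |  20 | dede
  13 |  17 | dfedede
  14 |  13 | dfggdfedede
  15 |  23 | e
  16 |  11 | eadfggdfedede
  17 |   3 | ebdcddcceadfggdfedede
  18 |  21 | ede
  19 |  19 | edede
  20 |  18 | fedede
  21 |  14 | fggdfedede
  22 |  16 | gdfedede
  23 |  15 | ggdfedede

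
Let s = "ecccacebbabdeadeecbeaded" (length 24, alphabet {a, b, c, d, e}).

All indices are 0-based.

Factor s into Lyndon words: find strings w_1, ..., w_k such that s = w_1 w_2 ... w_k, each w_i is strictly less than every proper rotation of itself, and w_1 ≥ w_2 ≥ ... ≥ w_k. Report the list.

emit factor 1: 'e' (i=0, period=1)
emit factor 2: 'c' (i=1, period=1)
emit factor 3: 'c' (i=2, period=1)
emit factor 4: 'c' (i=3, period=1)
emit factor 5: 'acebb' (i=4, period=5)
emit factor 6: 'abdeadeecbeaded' (i=9, period=15)

["e", "c", "c", "c", "acebb", "abdeadeecbeaded"]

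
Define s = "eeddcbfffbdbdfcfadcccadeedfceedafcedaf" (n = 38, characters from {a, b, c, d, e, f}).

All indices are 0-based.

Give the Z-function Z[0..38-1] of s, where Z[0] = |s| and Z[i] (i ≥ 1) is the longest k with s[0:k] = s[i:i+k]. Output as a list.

Z[0]=38
i=1: i≥r, start 0; Z[1]=1 extend→box=[1,2)
i=2: i≥r, start 0; Z[2]=0
i=3: i≥r, start 0; Z[3]=0
i=4: i≥r, start 0; Z[4]=0
i=5: i≥r, start 0; Z[5]=0
i=6: i≥r, start 0; Z[6]=0
i=7: i≥r, start 0; Z[7]=0
i=8: i≥r, start 0; Z[8]=0
i=9: i≥r, start 0; Z[9]=0
i=10: i≥r, start 0; Z[10]=0
i=11: i≥r, start 0; Z[11]=0
i=12: i≥r, start 0; Z[12]=0
i=13: i≥r, start 0; Z[13]=0
i=14: i≥r, start 0; Z[14]=0
i=15: i≥r, start 0; Z[15]=0
i=16: i≥r, start 0; Z[16]=0
i=17: i≥r, start 0; Z[17]=0
i=18: i≥r, start 0; Z[18]=0
i=19: i≥r, start 0; Z[19]=0
i=20: i≥r, start 0; Z[20]=0
i=21: i≥r, start 0; Z[21]=0
i=22: i≥r, start 0; Z[22]=0
i=23: i≥r, start 0; Z[23]=3 extend→box=[23,26)
i=24: min(r-i=2, Z[1]=1)=1; Z[24]=1
i=25: min(r-i=1, Z[2]=0)=0; Z[25]=0
i=26: i≥r, start 0; Z[26]=0
i=27: i≥r, start 0; Z[27]=0
i=28: i≥r, start 0; Z[28]=3 extend→box=[28,31)
i=29: min(r-i=2, Z[1]=1)=1; Z[29]=1
i=30: min(r-i=1, Z[2]=0)=0; Z[30]=0
i=31: i≥r, start 0; Z[31]=0
i=32: i≥r, start 0; Z[32]=0
i=33: i≥r, start 0; Z[33]=0
i=34: i≥r, start 0; Z[34]=1 extend→box=[34,35)
i=35: i≥r, start 0; Z[35]=0
i=36: i≥r, start 0; Z[36]=0
i=37: i≥r, start 0; Z[37]=0

[38, 1, 0, 0, 0, 0, 0, 0, 0, 0, 0, 0, 0, 0, 0, 0, 0, 0, 0, 0, 0, 0, 0, 3, 1, 0, 0, 0, 3, 1, 0, 0, 0, 0, 1, 0, 0, 0]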